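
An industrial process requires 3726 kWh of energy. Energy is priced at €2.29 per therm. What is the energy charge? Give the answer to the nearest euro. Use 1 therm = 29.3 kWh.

€291

3726 kWh × (0.03413 therm/kWh) = 127.2 therm
Cost = 127.2 therm × €2.29/therm = €291.21 ≈ €291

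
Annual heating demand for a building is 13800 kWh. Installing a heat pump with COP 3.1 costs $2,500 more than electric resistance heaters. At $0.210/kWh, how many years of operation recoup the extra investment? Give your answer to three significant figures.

1.27 years

Resistance: 13800 kWh × $0.210 = $2,898.00/yr
Heat pump: 13800 / 3.1 = 4452 kWh in → × $0.210 = $934.84/yr
Annual savings = $1,963.16
Payback = $2,500 / $1,963.16 = 1.27 years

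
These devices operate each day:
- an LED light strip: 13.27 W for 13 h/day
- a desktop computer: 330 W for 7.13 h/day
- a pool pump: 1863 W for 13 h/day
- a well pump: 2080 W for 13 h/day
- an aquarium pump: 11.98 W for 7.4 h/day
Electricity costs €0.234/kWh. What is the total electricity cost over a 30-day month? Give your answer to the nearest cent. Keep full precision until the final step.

€378.19

LED light strip: 13.27 W × 13 h × 30 d = 5,175 Wh = 5.175 kWh
desktop computer: 330 W × 7.13 h × 30 d = 70,587 Wh = 70.59 kWh
pool pump: 1863 W × 13 h × 30 d = 726,570 Wh = 726.6 kWh
well pump: 2080 W × 13 h × 30 d = 811,200 Wh = 811.2 kWh
aquarium pump: 11.98 W × 7.4 h × 30 d = 2,660 Wh = 2.66 kWh
Total energy = 5.175 + 70.59 + 726.6 + 811.2 + 2.66 = 1,616 kWh
Cost = 1,616 kWh × €0.234 = €378.19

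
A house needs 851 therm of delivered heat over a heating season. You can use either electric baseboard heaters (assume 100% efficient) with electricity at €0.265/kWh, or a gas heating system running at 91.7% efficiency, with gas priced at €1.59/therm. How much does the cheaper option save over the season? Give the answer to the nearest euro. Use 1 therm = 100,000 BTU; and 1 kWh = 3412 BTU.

Heat load = 851 therm × 100,000 = 85,100,000 BTU
Gas: input = 85,100,000 / 0.917 = 92,802,617 BTU = 928 therm → 928 × €1.59 = €1,475.56
Electric: 85,100,000 BTU / 3412 = 24,940 kWh → × €0.265 = €6,609.47
Difference = |€1,475.56 − €6,609.47| = €5,133.90 ≈ €5134

€5134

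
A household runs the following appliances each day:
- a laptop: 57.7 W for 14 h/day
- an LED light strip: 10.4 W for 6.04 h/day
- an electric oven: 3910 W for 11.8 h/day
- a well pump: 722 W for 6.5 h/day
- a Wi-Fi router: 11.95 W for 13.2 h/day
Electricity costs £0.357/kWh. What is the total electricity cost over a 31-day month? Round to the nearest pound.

laptop: 57.7 W × 14 h × 31 d = 25,042 Wh = 25.04 kWh
LED light strip: 10.4 W × 6.04 h × 31 d = 1,947 Wh = 1.947 kWh
electric oven: 3910 W × 11.8 h × 31 d = 1,430,278 Wh = 1,430 kWh
well pump: 722 W × 6.5 h × 31 d = 145,483 Wh = 145.5 kWh
Wi-Fi router: 11.95 W × 13.2 h × 31 d = 4,890 Wh = 4.89 kWh
Total energy = 25.04 + 1.947 + 1,430 + 145.5 + 4.89 = 1,608 kWh
Cost = 1,608 kWh × £0.357 = £573.93 ≈ £574

£574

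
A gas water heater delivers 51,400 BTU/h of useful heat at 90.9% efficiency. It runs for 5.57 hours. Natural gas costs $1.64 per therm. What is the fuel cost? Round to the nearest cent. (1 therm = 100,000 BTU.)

Heat delivered = 51,400 BTU/h × 5.57 h = 286,298 BTU
Gas input = 286,298 / 0.909 = 314,959 BTU
= 314,959 / 100,000 = 3.15 therm
Cost = 3.15 × $1.64/therm = $5.17

$5.17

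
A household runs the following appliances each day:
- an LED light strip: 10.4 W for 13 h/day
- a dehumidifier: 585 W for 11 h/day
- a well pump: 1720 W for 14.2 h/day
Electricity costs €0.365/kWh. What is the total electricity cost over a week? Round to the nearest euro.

LED light strip: 10.4 W × 13 h × 7 d = 946 Wh = 0.9464 kWh
dehumidifier: 585 W × 11 h × 7 d = 45,045 Wh = 45.05 kWh
well pump: 1720 W × 14.2 h × 7 d = 170,968 Wh = 171 kWh
Total energy = 0.9464 + 45.05 + 171 = 217 kWh
Cost = 217 kWh × €0.365 = €79.19 ≈ €79

€79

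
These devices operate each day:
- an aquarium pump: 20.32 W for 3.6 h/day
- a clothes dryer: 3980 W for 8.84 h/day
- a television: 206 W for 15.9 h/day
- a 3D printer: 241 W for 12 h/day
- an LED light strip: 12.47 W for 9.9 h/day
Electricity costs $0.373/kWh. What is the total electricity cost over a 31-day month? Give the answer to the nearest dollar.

$480

aquarium pump: 20.32 W × 3.6 h × 31 d = 2,268 Wh = 2.268 kWh
clothes dryer: 3980 W × 8.84 h × 31 d = 1,090,679 Wh = 1,091 kWh
television: 206 W × 15.9 h × 31 d = 101,537 Wh = 101.5 kWh
3D printer: 241 W × 12 h × 31 d = 89,652 Wh = 89.65 kWh
LED light strip: 12.47 W × 9.9 h × 31 d = 3,827 Wh = 3.827 kWh
Total energy = 2.268 + 1,091 + 101.5 + 89.65 + 3.827 = 1,288 kWh
Cost = 1,288 kWh × $0.373 = $480.41 ≈ $480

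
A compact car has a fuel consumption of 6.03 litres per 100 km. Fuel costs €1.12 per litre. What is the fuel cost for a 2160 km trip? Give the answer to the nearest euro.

€146

Fuel = 6.03 L/100 km × 2160 km / 100 = 130.2 L
Cost = 130.2 L × €1.12/L = €145.88 ≈ €146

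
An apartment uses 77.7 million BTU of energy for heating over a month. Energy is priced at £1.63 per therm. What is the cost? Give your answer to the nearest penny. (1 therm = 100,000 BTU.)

£1266.51

77.7 million BTU × (10 therm/million BTU) = 777 therm
Cost = 777 therm × £1.63/therm = £1,266.51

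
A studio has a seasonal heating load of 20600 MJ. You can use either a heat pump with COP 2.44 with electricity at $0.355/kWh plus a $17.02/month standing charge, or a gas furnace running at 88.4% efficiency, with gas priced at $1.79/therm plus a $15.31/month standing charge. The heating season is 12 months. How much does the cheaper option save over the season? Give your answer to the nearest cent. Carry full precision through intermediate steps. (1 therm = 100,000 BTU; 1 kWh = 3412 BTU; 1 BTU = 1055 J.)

$457.75

Heat load = 20600 MJ = 20,600,000,000 J / 1055 = 19,526,066 BTU
Gas: input = 19,526,066 / 0.884 = 22,088,310 BTU = 220.9 therm → 220.9 × $1.79 = $395.38; + 12 × $15.31 standing = $579.10
Heat pump: 19,526,066 BTU / 3412 = 5,723 kWh heat; / 2.44 = 2,345 kWh in → × $0.355 = $832.62; + 12 × $17.02 standing = $1,036.86
Difference = |$579.10 − $1,036.86| = $457.75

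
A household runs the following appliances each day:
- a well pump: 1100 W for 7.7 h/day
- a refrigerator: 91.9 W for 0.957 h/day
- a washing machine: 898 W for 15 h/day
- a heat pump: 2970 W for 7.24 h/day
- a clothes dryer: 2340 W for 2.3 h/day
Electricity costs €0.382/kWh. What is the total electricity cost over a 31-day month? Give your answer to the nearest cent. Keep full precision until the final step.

well pump: 1100 W × 7.7 h × 31 d = 262,570 Wh = 262.6 kWh
refrigerator: 91.9 W × 0.957 h × 31 d = 2,726 Wh = 2.726 kWh
washing machine: 898 W × 15 h × 31 d = 417,570 Wh = 417.6 kWh
heat pump: 2970 W × 7.24 h × 31 d = 666,587 Wh = 666.6 kWh
clothes dryer: 2340 W × 2.3 h × 31 d = 166,842 Wh = 166.8 kWh
Total energy = 262.6 + 2.726 + 417.6 + 666.6 + 166.8 = 1,516 kWh
Cost = 1,516 kWh × €0.382 = €579.22

€579.22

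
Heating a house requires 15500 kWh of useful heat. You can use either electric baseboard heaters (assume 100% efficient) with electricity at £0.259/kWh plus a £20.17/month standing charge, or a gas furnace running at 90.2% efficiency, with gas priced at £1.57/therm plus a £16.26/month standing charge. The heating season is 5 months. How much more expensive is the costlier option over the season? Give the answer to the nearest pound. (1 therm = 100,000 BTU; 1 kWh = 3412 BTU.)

£3114

Heat load = 15500 kWh × 3412 = 52,886,000 BTU
Gas: input = 52,886,000 / 0.902 = 58,631,929 BTU = 586.3 therm → 586.3 × £1.57 = £920.52; + 5 × £16.26 standing = £1,001.82
Electric: 52,886,000 BTU / 3412 = 15,500 kWh → × £0.259 = £4,014.50; + 5 × £20.17 standing = £4,115.35
Difference = |£1,001.82 − £4,115.35| = £3,113.53 ≈ £3114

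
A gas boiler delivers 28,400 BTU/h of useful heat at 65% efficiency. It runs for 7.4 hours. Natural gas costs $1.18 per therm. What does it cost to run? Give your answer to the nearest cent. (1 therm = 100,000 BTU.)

Heat delivered = 28,400 BTU/h × 7.4 h = 210,160 BTU
Gas input = 210,160 / 0.65 = 323,323 BTU
= 323,323 / 100,000 = 3.233 therm
Cost = 3.233 × $1.18/therm = $3.82

$3.82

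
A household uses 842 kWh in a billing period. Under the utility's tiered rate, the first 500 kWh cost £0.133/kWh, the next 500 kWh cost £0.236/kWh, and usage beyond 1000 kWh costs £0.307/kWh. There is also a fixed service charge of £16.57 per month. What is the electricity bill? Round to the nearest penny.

£163.78

First 500 kWh × £0.133 = £66.50
Next 342 kWh × £0.236 = £80.71
Remaining tier: 0 kWh (not reached)
Energy charge = £147.21; + service £16.57 = £163.78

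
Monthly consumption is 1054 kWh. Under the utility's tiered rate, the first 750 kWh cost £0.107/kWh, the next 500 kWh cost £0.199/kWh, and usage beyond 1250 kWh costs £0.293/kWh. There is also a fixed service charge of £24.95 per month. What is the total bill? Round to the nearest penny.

£165.70

First 750 kWh × £0.107 = £80.25
Next 304 kWh × £0.199 = £60.50
Remaining tier: 0 kWh (not reached)
Energy charge = £140.75; + service £24.95 = £165.70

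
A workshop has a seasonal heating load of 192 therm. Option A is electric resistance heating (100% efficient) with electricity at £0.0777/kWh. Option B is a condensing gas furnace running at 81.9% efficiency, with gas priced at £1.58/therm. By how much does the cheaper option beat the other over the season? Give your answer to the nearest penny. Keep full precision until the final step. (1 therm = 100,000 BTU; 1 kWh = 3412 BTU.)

Heat load = 192 therm × 100,000 = 19,200,000 BTU
Gas: input = 19,200,000 / 0.819 = 23,443,223 BTU = 234.4 therm → 234.4 × £1.58 = £370.40
Electric: 19,200,000 BTU / 3412 = 5,627 kWh → × £0.0777 = £437.23
Difference = |£370.40 − £437.23| = £66.83

£66.83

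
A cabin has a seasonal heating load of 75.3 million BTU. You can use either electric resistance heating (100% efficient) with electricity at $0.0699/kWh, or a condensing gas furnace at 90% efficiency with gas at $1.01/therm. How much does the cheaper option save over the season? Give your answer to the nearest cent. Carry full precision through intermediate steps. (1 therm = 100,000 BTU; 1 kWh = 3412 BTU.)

Heat load = 75.3 × 10⁶ BTU = 75,300,000 BTU
Gas: input = 75,300,000 / 0.90 = 83,666,667 BTU = 836.7 therm → 836.7 × $1.01 = $845.03
Electric: 75,300,000 BTU / 3412 = 22,070 kWh → × $0.0699 = $1,542.63
Difference = |$845.03 − $1,542.63| = $697.60

$697.60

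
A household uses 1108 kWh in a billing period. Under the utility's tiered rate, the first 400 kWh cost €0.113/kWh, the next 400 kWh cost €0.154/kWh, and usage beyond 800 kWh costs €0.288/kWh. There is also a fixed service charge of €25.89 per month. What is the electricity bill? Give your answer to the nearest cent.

First 400 kWh × €0.113 = €45.20
Next 400 kWh × €0.154 = €61.60
Remaining 308 kWh × €0.288 = €88.70
Energy charge = €195.50; + service €25.89 = €221.39

€221.39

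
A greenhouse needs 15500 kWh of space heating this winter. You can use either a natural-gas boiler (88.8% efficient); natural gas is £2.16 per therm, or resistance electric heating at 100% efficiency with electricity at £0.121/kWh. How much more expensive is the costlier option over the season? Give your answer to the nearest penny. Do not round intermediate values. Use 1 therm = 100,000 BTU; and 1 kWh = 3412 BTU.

Heat load = 15500 kWh × 3412 = 52,886,000 BTU
Gas: input = 52,886,000 / 0.888 = 59,556,306 BTU = 595.6 therm → 595.6 × £2.16 = £1,286.42
Electric: 52,886,000 BTU / 3412 = 15,500 kWh → × £0.121 = £1,875.50
Difference = |£1,286.42 − £1,875.50| = £589.08

£589.08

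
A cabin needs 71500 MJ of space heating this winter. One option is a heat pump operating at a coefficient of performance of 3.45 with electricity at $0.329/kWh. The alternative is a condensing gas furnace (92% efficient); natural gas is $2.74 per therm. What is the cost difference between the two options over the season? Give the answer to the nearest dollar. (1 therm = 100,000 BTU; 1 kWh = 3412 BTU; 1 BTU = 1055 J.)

$124

Heat load = 71500 MJ = 71,500,000,000 J / 1055 = 67,772,512 BTU
Gas: input = 67,772,512 / 0.92 = 73,665,774 BTU = 736.7 therm → 736.7 × $2.74 = $2,018.44
Heat pump: 67,772,512 BTU / 3412 = 19,860 kWh heat; / 3.45 = 5,757 kWh in → × $0.329 = $1,894.18
Difference = |$2,018.44 − $1,894.18| = $124.26 ≈ $124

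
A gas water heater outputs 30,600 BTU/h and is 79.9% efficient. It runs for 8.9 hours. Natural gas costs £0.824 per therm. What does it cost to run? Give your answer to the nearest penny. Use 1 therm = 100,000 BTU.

£2.81

Heat delivered = 30,600 BTU/h × 8.9 h = 272,340 BTU
Gas input = 272,340 / 0.799 = 340,851 BTU
= 340,851 / 100,000 = 3.409 therm
Cost = 3.409 × £0.824/therm = £2.81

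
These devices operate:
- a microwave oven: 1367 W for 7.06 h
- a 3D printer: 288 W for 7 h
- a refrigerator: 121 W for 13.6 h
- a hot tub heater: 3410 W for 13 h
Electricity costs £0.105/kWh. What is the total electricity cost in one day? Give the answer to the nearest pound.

£6

microwave oven: 1367 W × 7.06 h = 9,651 Wh = 9.651 kWh
3D printer: 288 W × 7 h = 2,016 Wh = 2.016 kWh
refrigerator: 121 W × 13.6 h = 1,646 Wh = 1.646 kWh
hot tub heater: 3410 W × 13 h = 44,330 Wh = 44.33 kWh
Total energy = 9.651 + 2.016 + 1.646 + 44.33 = 57.64 kWh
Cost = 57.64 kWh × £0.105 = £6.05 ≈ £6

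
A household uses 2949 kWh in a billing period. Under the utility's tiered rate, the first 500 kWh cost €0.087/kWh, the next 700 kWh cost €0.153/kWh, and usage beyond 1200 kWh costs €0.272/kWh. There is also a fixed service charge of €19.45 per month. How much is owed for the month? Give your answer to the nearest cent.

€645.78

First 500 kWh × €0.087 = €43.50
Next 700 kWh × €0.153 = €107.10
Remaining 1749 kWh × €0.272 = €475.73
Energy charge = €626.33; + service €19.45 = €645.78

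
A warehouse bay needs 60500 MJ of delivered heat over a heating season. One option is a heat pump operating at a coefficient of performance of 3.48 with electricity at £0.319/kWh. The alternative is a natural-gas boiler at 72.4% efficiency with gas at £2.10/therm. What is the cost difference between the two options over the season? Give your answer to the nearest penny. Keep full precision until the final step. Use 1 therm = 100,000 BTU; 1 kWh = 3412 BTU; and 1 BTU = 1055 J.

£122.70

Heat load = 60500 MJ = 60,500,000,000 J / 1055 = 57,345,972 BTU
Gas: input = 57,345,972 / 0.724 = 79,207,143 BTU = 792.1 therm → 792.1 × £2.10 = £1,663.35
Heat pump: 57,345,972 BTU / 3412 = 16,810 kWh heat; / 3.48 = 4,830 kWh in → × £0.319 = £1,540.65
Difference = |£1,663.35 − £1,540.65| = £122.70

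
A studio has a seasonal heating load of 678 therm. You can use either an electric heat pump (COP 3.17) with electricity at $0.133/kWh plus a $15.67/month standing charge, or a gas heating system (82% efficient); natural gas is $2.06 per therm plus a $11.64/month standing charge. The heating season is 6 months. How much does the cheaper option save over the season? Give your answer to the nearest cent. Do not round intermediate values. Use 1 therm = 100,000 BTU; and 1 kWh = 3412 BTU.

Heat load = 678 therm × 100,000 = 67,800,000 BTU
Gas: input = 67,800,000 / 0.82 = 82,682,927 BTU = 826.8 therm → 826.8 × $2.06 = $1,703.27; + 6 × $11.64 standing = $1,773.11
Heat pump: 67,800,000 BTU / 3412 = 19,870 kWh heat; / 3.17 = 6,268 kWh in → × $0.133 = $833.71; + 6 × $15.67 standing = $927.73
Difference = |$1,773.11 − $927.73| = $845.38

$845.38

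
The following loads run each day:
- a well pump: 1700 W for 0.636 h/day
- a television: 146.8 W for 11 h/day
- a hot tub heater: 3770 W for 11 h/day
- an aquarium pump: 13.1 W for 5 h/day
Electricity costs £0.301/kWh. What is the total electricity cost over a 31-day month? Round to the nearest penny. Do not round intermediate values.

well pump: 1700 W × 0.636 h × 31 d = 33,517 Wh = 33.52 kWh
television: 146.8 W × 11 h × 31 d = 50,059 Wh = 50.06 kWh
hot tub heater: 3770 W × 11 h × 31 d = 1,285,570 Wh = 1,286 kWh
aquarium pump: 13.1 W × 5 h × 31 d = 2,030 Wh = 2.03 kWh
Total energy = 33.52 + 50.06 + 1,286 + 2.03 = 1,371 kWh
Cost = 1,371 kWh × £0.301 = £412.72

£412.72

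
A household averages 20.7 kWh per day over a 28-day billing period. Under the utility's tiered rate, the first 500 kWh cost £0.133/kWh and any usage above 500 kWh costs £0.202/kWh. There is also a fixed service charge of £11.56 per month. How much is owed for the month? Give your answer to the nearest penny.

Usage = 20.7 kWh/day × 28 days = 579.6 kWh
First 500 kWh × £0.133 = £66.50
Remaining 79.6 kWh × £0.202 = £16.08
Energy charge = £82.58; + service £11.56 = £94.14

£94.14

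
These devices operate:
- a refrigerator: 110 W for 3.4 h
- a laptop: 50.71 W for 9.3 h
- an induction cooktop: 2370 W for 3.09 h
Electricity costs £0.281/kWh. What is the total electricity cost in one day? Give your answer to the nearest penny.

refrigerator: 110 W × 3.4 h = 374 Wh = 0.374 kWh
laptop: 50.71 W × 9.3 h = 472 Wh = 0.4716 kWh
induction cooktop: 2370 W × 3.09 h = 7,323 Wh = 7.323 kWh
Total energy = 0.374 + 0.4716 + 7.323 = 8.169 kWh
Cost = 8.169 kWh × £0.281 = £2.30

£2.30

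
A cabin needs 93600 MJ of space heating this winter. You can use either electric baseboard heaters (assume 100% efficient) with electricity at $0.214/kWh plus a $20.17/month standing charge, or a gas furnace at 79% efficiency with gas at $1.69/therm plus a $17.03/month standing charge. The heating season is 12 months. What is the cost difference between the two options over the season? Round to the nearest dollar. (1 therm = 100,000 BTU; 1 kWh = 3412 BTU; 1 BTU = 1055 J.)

$3704

Heat load = 93600 MJ = 93,600,000,000 J / 1055 = 88,720,379 BTU
Gas: input = 88,720,379 / 0.79 = 112,304,277 BTU = 1,123 therm → 1,123 × $1.69 = $1,897.94; + 12 × $17.03 standing = $2,102.30
Electric: 88,720,379 BTU / 3412 = 26,000 kWh → × $0.214 = $5,564.53; + 12 × $20.17 standing = $5,806.57
Difference = |$2,102.30 − $5,806.57| = $3,704.26 ≈ $3704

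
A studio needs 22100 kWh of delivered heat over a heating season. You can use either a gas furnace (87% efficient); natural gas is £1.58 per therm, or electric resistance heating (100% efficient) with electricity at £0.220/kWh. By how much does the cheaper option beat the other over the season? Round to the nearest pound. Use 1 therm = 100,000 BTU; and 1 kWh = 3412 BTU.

Heat load = 22100 kWh × 3412 = 75,405,200 BTU
Gas: input = 75,405,200 / 0.87 = 86,672,644 BTU = 866.7 therm → 866.7 × £1.58 = £1,369.43
Electric: 75,405,200 BTU / 3412 = 22,100 kWh → × £0.220 = £4,862.00
Difference = |£1,369.43 − £4,862.00| = £3,492.57 ≈ £3493

£3493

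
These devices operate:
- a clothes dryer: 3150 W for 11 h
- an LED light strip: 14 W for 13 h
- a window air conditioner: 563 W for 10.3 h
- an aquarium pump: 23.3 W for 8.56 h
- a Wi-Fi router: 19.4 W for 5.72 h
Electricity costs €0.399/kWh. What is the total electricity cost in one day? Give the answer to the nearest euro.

€16

clothes dryer: 3150 W × 11 h = 34,650 Wh = 34.65 kWh
LED light strip: 14 W × 13 h = 182 Wh = 0.182 kWh
window air conditioner: 563 W × 10.3 h = 5,799 Wh = 5.799 kWh
aquarium pump: 23.3 W × 8.56 h = 199 Wh = 0.1994 kWh
Wi-Fi router: 19.4 W × 5.72 h = 111 Wh = 0.111 kWh
Total energy = 34.65 + 0.182 + 5.799 + 0.1994 + 0.111 = 40.94 kWh
Cost = 40.94 kWh × €0.399 = €16.34 ≈ €16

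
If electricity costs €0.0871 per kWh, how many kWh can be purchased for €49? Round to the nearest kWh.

€49 / €0.0871 per kWh = 562.6 kWh

563 kWh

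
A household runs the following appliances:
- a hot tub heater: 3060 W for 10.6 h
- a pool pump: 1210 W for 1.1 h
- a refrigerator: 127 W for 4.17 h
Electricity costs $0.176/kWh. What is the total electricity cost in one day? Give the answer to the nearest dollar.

hot tub heater: 3060 W × 10.6 h = 32,436 Wh = 32.44 kWh
pool pump: 1210 W × 1.1 h = 1,331 Wh = 1.331 kWh
refrigerator: 127 W × 4.17 h = 530 Wh = 0.5296 kWh
Total energy = 32.44 + 1.331 + 0.5296 = 34.3 kWh
Cost = 34.3 kWh × $0.176 = $6.04 ≈ $6

$6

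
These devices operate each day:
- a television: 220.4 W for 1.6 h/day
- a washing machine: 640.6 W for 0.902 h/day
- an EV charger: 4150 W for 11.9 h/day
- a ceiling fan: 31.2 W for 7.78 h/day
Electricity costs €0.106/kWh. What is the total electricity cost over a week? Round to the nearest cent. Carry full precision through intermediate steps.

€37.51

television: 220.4 W × 1.6 h × 7 d = 2,468 Wh = 2.468 kWh
washing machine: 640.6 W × 0.902 h × 7 d = 4,045 Wh = 4.045 kWh
EV charger: 4150 W × 11.9 h × 7 d = 345,695 Wh = 345.7 kWh
ceiling fan: 31.2 W × 7.78 h × 7 d = 1,699 Wh = 1.699 kWh
Total energy = 2.468 + 4.045 + 345.7 + 1.699 = 353.9 kWh
Cost = 353.9 kWh × €0.106 = €37.51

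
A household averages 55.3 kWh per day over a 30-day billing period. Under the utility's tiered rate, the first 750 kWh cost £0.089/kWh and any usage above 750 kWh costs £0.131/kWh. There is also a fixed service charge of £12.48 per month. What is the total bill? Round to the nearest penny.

£198.31

Usage = 55.3 kWh/day × 30 days = 1659 kWh
First 750 kWh × £0.089 = £66.75
Remaining 909 kWh × £0.131 = £119.08
Energy charge = £185.83; + service £12.48 = £198.31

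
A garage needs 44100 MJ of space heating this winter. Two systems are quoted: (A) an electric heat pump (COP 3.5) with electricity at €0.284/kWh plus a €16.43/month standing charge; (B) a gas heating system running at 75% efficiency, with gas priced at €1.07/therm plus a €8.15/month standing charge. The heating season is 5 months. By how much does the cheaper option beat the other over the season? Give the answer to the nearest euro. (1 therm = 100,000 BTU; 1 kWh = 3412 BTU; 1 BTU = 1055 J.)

€439

Heat load = 44100 MJ = 44,100,000,000 J / 1055 = 41,800,948 BTU
Gas: input = 41,800,948 / 0.75 = 55,734,597 BTU = 557.3 therm → 557.3 × €1.07 = €596.36; + 5 × €8.15 standing = €637.11
Heat pump: 41,800,948 BTU / 3412 = 12,250 kWh heat; / 3.5 = 3,500 kWh in → × €0.284 = €994.09; + 5 × €16.43 standing = €1,076.24
Difference = |€637.11 − €1,076.24| = €439.13 ≈ €439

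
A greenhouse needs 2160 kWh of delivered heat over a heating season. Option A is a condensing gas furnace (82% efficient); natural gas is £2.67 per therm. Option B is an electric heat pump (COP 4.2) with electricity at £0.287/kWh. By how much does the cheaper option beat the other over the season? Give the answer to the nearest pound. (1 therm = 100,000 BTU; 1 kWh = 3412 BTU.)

£92

Heat load = 2160 kWh × 3412 = 7,369,920 BTU
Gas: input = 7,369,920 / 0.820 = 8,987,707 BTU = 89.88 therm → 89.88 × £2.67 = £239.97
Heat pump: 7,369,920 BTU / 3412 = 2,160 kWh heat; / 4.2 = 514.3 kWh in → × £0.287 = £147.60
Difference = |£239.97 − £147.60| = £92.37 ≈ £92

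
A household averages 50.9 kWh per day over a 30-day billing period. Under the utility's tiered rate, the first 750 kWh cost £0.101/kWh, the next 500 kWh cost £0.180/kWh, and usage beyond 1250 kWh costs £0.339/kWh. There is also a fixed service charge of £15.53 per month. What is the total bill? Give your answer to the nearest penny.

£275.18

Usage = 50.9 kWh/day × 30 days = 1527 kWh
First 750 kWh × £0.101 = £75.75
Next 500 kWh × £0.180 = £90.00
Remaining 277 kWh × £0.339 = £93.90
Energy charge = £259.65; + service £15.53 = £275.18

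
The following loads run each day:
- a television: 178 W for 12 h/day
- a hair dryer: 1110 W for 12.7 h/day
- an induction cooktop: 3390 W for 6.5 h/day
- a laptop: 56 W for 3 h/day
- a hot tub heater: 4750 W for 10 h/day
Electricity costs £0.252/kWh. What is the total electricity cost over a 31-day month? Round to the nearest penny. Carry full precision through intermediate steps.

television: 178 W × 12 h × 31 d = 66,216 Wh = 66.22 kWh
hair dryer: 1110 W × 12.7 h × 31 d = 437,007 Wh = 437 kWh
induction cooktop: 3390 W × 6.5 h × 31 d = 683,085 Wh = 683.1 kWh
laptop: 56 W × 3 h × 31 d = 5,208 Wh = 5.208 kWh
hot tub heater: 4750 W × 10 h × 31 d = 1,472,500 Wh = 1,472 kWh
Total energy = 66.22 + 437 + 683.1 + 5.208 + 1,472 = 2,664 kWh
Cost = 2,664 kWh × £0.252 = £671.33

£671.33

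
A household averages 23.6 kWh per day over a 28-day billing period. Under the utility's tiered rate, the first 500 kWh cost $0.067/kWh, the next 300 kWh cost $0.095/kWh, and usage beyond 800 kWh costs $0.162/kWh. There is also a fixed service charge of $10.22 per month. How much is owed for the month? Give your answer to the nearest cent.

$59.00

Usage = 23.6 kWh/day × 28 days = 660.8 kWh
First 500 kWh × $0.067 = $33.50
Next 160.8 kWh × $0.095 = $15.28
Remaining tier: 0 kWh (not reached)
Energy charge = $48.78; + service $10.22 = $59.00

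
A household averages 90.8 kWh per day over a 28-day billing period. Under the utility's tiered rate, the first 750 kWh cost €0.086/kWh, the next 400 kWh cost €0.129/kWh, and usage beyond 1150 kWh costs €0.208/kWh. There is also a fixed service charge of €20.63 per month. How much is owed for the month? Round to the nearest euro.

Usage = 90.8 kWh/day × 28 days = 2542.4 kWh
First 750 kWh × €0.086 = €64.50
Next 400 kWh × €0.129 = €51.60
Remaining 1392.4 kWh × €0.208 = €289.62
Energy charge = €405.72; + service €20.63 = €426.35 ≈ €426

€426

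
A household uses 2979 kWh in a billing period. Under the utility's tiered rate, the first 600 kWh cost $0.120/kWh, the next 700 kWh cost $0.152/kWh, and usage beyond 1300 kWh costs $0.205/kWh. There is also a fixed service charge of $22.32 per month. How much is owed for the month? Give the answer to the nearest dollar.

First 600 kWh × $0.120 = $72.00
Next 700 kWh × $0.152 = $106.40
Remaining 1679 kWh × $0.205 = $344.19
Energy charge = $522.60; + service $22.32 = $544.92 ≈ $545

$545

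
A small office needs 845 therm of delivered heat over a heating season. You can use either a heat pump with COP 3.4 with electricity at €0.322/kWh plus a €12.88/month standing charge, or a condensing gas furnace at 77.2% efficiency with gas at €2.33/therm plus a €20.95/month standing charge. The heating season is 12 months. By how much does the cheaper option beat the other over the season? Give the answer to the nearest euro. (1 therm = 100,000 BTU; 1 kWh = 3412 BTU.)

Heat load = 845 therm × 100,000 = 84,500,000 BTU
Gas: input = 84,500,000 / 0.772 = 109,455,959 BTU = 1,095 therm → 1,095 × €2.33 = €2,550.32; + 12 × €20.95 standing = €2,801.72
Heat pump: 84,500,000 BTU / 3412 = 24,770 kWh heat; / 3.4 = 7,284 kWh in → × €0.322 = €2,345.44; + 12 × €12.88 standing = €2,500.00
Difference = |€2,801.72 − €2,500.00| = €301.72 ≈ €302

€302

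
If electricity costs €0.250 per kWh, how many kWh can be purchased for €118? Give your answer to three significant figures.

472 kWh

€118 / €0.250 per kWh = 472 kWh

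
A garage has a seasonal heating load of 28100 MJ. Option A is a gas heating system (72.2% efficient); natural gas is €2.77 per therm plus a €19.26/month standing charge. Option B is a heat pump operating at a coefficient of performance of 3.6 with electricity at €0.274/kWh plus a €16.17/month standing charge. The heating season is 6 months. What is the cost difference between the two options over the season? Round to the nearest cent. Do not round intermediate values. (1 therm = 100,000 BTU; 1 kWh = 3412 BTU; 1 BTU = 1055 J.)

Heat load = 28100 MJ = 28,100,000,000 J / 1055 = 26,635,071 BTU
Gas: input = 26,635,071 / 0.722 = 36,890,680 BTU = 368.9 therm → 368.9 × €2.77 = €1,021.87; + 6 × €19.26 standing = €1,137.43
Heat pump: 26,635,071 BTU / 3412 = 7,806 kWh heat; / 3.6 = 2,168 kWh in → × €0.274 = €594.15; + 6 × €16.17 standing = €691.17
Difference = |€1,137.43 − €691.17| = €446.27

€446.27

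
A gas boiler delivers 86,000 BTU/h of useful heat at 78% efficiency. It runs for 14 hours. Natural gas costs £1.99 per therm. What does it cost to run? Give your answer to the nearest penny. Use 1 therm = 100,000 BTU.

Heat delivered = 86,000 BTU/h × 14 h = 1,204,000 BTU
Gas input = 1,204,000 / 0.780 = 1,543,590 BTU
= 1,543,590 / 100,000 = 15.44 therm
Cost = 15.44 × £1.99/therm = £30.72

£30.72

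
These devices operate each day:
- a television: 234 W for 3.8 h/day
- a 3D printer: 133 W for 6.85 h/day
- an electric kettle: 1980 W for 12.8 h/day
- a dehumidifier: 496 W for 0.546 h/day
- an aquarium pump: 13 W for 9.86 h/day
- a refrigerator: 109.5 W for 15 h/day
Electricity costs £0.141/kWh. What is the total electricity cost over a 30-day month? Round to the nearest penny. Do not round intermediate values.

television: 234 W × 3.8 h × 30 d = 26,676 Wh = 26.68 kWh
3D printer: 133 W × 6.85 h × 30 d = 27,332 Wh = 27.33 kWh
electric kettle: 1980 W × 12.8 h × 30 d = 760,320 Wh = 760.3 kWh
dehumidifier: 496 W × 0.546 h × 30 d = 8,124 Wh = 8.124 kWh
aquarium pump: 13 W × 9.86 h × 30 d = 3,845 Wh = 3.845 kWh
refrigerator: 109.5 W × 15 h × 30 d = 49,275 Wh = 49.27 kWh
Total energy = 26.68 + 27.33 + 760.3 + 8.124 + 3.845 + 49.27 = 875.6 kWh
Cost = 875.6 kWh × £0.141 = £123.46

£123.46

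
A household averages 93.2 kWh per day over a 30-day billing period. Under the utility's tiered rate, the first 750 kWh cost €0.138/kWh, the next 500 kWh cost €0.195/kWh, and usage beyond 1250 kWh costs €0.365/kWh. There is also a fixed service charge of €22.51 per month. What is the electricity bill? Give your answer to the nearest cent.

Usage = 93.2 kWh/day × 30 days = 2796 kWh
First 750 kWh × €0.138 = €103.50
Next 500 kWh × €0.195 = €97.50
Remaining 1546 kWh × €0.365 = €564.29
Energy charge = €765.29; + service €22.51 = €787.80

€787.80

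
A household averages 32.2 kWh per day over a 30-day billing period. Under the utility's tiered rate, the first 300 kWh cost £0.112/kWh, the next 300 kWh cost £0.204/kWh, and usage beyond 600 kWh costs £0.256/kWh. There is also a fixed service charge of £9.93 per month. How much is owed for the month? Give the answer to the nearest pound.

£198

Usage = 32.2 kWh/day × 30 days = 966 kWh
First 300 kWh × £0.112 = £33.60
Next 300 kWh × £0.204 = £61.20
Remaining 366 kWh × £0.256 = £93.70
Energy charge = £188.50; + service £9.93 = £198.43 ≈ £198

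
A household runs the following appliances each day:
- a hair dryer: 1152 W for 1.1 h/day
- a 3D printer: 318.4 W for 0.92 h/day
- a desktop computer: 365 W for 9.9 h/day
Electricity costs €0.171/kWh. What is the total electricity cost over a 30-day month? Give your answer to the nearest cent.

€26.54

hair dryer: 1152 W × 1.1 h × 30 d = 38,016 Wh = 38.02 kWh
3D printer: 318.4 W × 0.92 h × 30 d = 8,788 Wh = 8.788 kWh
desktop computer: 365 W × 9.9 h × 30 d = 108,405 Wh = 108.4 kWh
Total energy = 38.02 + 8.788 + 108.4 = 155.2 kWh
Cost = 155.2 kWh × €0.171 = €26.54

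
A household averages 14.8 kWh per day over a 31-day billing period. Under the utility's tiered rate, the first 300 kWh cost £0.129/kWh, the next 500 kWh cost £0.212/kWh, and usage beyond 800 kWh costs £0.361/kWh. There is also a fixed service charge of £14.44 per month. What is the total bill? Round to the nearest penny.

£86.81

Usage = 14.8 kWh/day × 31 days = 458.8 kWh
First 300 kWh × £0.129 = £38.70
Next 158.8 kWh × £0.212 = £33.67
Remaining tier: 0 kWh (not reached)
Energy charge = £72.37; + service £14.44 = £86.81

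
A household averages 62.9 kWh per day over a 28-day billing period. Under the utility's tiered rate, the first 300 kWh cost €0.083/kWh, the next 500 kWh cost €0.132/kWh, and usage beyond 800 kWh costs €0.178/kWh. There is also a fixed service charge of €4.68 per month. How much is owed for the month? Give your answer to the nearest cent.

€266.67

Usage = 62.9 kWh/day × 28 days = 1761.2 kWh
First 300 kWh × €0.083 = €24.90
Next 500 kWh × €0.132 = €66.00
Remaining 961.2 kWh × €0.178 = €171.09
Energy charge = €261.99; + service €4.68 = €266.67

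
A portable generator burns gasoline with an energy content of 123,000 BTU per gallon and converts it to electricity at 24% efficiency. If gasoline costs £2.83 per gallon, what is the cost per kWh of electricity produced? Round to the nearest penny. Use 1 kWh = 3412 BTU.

£0.33

Electrical output per gallon = 123,000 BTU × 0.24 / 3412 BTU/kWh = 8.652 kWh
Cost per kWh = £2.83 / 8.652 kWh = £0.327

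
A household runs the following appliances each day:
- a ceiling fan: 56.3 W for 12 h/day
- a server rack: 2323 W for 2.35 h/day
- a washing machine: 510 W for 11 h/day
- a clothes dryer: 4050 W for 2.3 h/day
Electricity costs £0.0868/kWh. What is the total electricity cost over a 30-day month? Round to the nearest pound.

£55

ceiling fan: 56.3 W × 12 h × 30 d = 20,268 Wh = 20.27 kWh
server rack: 2323 W × 2.35 h × 30 d = 163,772 Wh = 163.8 kWh
washing machine: 510 W × 11 h × 30 d = 168,300 Wh = 168.3 kWh
clothes dryer: 4050 W × 2.3 h × 30 d = 279,450 Wh = 279.4 kWh
Total energy = 20.27 + 163.8 + 168.3 + 279.4 = 631.8 kWh
Cost = 631.8 kWh × £0.0868 = £54.84 ≈ £55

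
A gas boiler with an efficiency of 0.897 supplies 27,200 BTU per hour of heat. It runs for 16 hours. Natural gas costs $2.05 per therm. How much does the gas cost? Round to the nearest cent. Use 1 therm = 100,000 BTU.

Heat delivered = 27,200 BTU/h × 16 h = 435,200 BTU
Gas input = 435,200 / 0.897 = 485,173 BTU
= 485,173 / 100,000 = 4.852 therm
Cost = 4.852 × $2.05/therm = $9.95

$9.95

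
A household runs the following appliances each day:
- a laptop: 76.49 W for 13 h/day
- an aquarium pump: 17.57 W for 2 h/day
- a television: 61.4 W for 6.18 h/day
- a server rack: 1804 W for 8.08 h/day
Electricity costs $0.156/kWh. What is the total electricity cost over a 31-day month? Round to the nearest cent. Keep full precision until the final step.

$77.30

laptop: 76.49 W × 13 h × 31 d = 30,825 Wh = 30.83 kWh
aquarium pump: 17.57 W × 2 h × 31 d = 1,089 Wh = 1.089 kWh
television: 61.4 W × 6.18 h × 31 d = 11,763 Wh = 11.76 kWh
server rack: 1804 W × 8.08 h × 31 d = 451,866 Wh = 451.9 kWh
Total energy = 30.83 + 1.089 + 11.76 + 451.9 = 495.5 kWh
Cost = 495.5 kWh × $0.156 = $77.30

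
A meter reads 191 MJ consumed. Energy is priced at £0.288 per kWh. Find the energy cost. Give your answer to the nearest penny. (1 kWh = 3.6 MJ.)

£15.28

191 MJ × (0.27778 kWh/MJ) = 53.06 kWh
Cost = 53.06 kWh × £0.288/kWh = £15.28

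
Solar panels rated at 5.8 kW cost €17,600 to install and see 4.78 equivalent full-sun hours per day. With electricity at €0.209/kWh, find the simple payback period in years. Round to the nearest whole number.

Daily generation = 5.8 kW × 4.78 h = 27.72 kWh
Annual generation = 27.72 × 365 = 10119 kWh
Annual savings = 10119 × €0.209 = €2,114.93
Payback = €17,600 / €2,114.93 = 8.32 years

8 years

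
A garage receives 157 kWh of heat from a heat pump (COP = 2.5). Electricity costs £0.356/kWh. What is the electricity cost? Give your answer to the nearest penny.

Electrical input = 157 kWh / 2.5 = 62.8 kWh
Cost = 62.8 × £0.356/kWh = £22.36

£22.36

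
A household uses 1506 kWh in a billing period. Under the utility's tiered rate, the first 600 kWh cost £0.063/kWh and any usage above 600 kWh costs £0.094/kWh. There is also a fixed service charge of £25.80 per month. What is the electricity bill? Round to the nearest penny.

First 600 kWh × £0.063 = £37.80
Remaining 906 kWh × £0.094 = £85.16
Energy charge = £122.96; + service £25.80 = £148.76

£148.76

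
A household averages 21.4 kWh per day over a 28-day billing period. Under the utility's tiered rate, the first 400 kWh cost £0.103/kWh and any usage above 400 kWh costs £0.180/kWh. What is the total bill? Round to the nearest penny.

£77.06

Usage = 21.4 kWh/day × 28 days = 599.2 kWh
First 400 kWh × £0.103 = £41.20
Remaining 199.2 kWh × £0.180 = £35.86
Total = £77.06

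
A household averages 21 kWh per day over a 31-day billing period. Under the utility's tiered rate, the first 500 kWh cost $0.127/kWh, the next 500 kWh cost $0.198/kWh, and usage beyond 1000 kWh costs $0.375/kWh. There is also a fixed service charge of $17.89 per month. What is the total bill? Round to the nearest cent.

$111.29

Usage = 21 kWh/day × 31 days = 651 kWh
First 500 kWh × $0.127 = $63.50
Next 151 kWh × $0.198 = $29.90
Remaining tier: 0 kWh (not reached)
Energy charge = $93.40; + service $17.89 = $111.29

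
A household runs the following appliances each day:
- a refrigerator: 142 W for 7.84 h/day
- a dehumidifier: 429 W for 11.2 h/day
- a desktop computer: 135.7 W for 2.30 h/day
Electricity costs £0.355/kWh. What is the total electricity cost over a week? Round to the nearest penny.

refrigerator: 142 W × 7.84 h × 7 d = 7,793 Wh = 7.793 kWh
dehumidifier: 429 W × 11.2 h × 7 d = 33,634 Wh = 33.63 kWh
desktop computer: 135.7 W × 2.30 h × 7 d = 2,185 Wh = 2.185 kWh
Total energy = 7.793 + 33.63 + 2.185 = 43.61 kWh
Cost = 43.61 kWh × £0.355 = £15.48

£15.48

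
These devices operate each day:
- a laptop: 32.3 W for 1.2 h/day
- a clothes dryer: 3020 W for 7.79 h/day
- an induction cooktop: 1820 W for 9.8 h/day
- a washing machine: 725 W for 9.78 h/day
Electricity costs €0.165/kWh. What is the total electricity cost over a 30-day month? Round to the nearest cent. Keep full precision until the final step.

laptop: 32.3 W × 1.2 h × 30 d = 1,163 Wh = 1.163 kWh
clothes dryer: 3020 W × 7.79 h × 30 d = 705,774 Wh = 705.8 kWh
induction cooktop: 1820 W × 9.8 h × 30 d = 535,080 Wh = 535.1 kWh
washing machine: 725 W × 9.78 h × 30 d = 212,715 Wh = 212.7 kWh
Total energy = 1.163 + 705.8 + 535.1 + 212.7 = 1,455 kWh
Cost = 1,455 kWh × €0.165 = €240.03

€240.03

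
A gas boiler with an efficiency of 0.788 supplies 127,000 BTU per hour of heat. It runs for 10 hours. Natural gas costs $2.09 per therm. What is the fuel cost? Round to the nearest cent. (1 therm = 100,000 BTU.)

Heat delivered = 127,000 BTU/h × 10 h = 1,270,000 BTU
Gas input = 1,270,000 / 0.788 = 1,611,675 BTU
= 1,611,675 / 100,000 = 16.12 therm
Cost = 16.12 × $2.09/therm = $33.68

$33.68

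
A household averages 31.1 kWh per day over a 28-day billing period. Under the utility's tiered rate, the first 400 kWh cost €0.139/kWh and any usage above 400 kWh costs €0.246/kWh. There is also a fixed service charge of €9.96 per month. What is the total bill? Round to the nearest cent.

€181.38

Usage = 31.1 kWh/day × 28 days = 870.8 kWh
First 400 kWh × €0.139 = €55.60
Remaining 470.8 kWh × €0.246 = €115.82
Energy charge = €171.42; + service €9.96 = €181.38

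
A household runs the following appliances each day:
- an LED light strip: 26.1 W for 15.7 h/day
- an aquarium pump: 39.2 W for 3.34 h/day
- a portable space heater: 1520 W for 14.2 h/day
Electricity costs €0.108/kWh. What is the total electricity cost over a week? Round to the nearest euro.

LED light strip: 26.1 W × 15.7 h × 7 d = 2,868 Wh = 2.868 kWh
aquarium pump: 39.2 W × 3.34 h × 7 d = 916 Wh = 0.9165 kWh
portable space heater: 1520 W × 14.2 h × 7 d = 151,088 Wh = 151.1 kWh
Total energy = 2.868 + 0.9165 + 151.1 = 154.9 kWh
Cost = 154.9 kWh × €0.108 = €16.73 ≈ €17

€17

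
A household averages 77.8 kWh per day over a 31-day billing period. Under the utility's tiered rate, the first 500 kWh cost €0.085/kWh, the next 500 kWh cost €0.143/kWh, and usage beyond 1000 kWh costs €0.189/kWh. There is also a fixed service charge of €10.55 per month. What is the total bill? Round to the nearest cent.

€391.38

Usage = 77.8 kWh/day × 31 days = 2411.8 kWh
First 500 kWh × €0.085 = €42.50
Next 500 kWh × €0.143 = €71.50
Remaining 1411.8 kWh × €0.189 = €266.83
Energy charge = €380.83; + service €10.55 = €391.38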